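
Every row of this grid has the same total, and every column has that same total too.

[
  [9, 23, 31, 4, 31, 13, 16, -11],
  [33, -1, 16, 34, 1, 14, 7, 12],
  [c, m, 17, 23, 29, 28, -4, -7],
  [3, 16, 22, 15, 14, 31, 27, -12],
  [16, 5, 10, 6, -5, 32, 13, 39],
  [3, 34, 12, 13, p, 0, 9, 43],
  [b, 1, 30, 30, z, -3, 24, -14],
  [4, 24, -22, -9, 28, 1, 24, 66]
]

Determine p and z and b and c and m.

Rows 1 and 2 both sum to 116, so that's the common total.
Column 2: 23 − 1 + 16 + 5 + 34 + 1 + 24 = 102, so its missing entry is 116 − 102 = 14.
Row 6: 3 + 34 + 12 + 13 + 0 + 9 + 43 = 114, so its missing entry is 116 − 114 = 2.
Row 3: 14 + 17 + 23 + 29 + 28 − 4 − 7 = 100, so its missing entry is 116 − 100 = 16.
Column 5: 31 + 1 + 29 + 14 − 5 + 2 + 28 = 100, so its missing entry is 116 − 100 = 16.
Row 7: 1 + 30 + 30 + 16 − 3 + 24 − 14 = 84, so its missing entry is 116 − 84 = 32.

p = 2, z = 16, b = 32, c = 16, m = 14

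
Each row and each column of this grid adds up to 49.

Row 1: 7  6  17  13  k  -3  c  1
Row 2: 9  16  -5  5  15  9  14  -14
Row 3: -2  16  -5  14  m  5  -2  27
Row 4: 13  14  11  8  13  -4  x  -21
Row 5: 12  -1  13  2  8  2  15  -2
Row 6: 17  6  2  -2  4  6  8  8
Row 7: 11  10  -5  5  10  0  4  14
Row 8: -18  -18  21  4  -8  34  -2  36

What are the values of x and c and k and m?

x = 15, c = -3, k = 11, m = -4

Row 3 has -2 + 16 − 5 + 14 + 5 − 2 + 27 = 53; the blank must be 49 − 53 = -4.
Column 5 has 15 − 4 + 13 + 8 + 4 + 10 − 8 = 38; the blank must be 49 − 38 = 11.
Row 1 has 7 + 6 + 17 + 13 + 11 − 3 + 1 = 52; the blank must be 49 − 52 = -3.
Row 4 has 13 + 14 + 11 + 8 + 13 − 4 − 21 = 34; the blank must be 49 − 34 = 15.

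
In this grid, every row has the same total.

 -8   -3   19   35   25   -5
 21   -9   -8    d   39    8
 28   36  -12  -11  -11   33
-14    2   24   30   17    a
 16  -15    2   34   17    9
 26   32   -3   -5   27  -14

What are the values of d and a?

d = 12, a = 4

Rows 1 and 5 both add up to 63, so every row sums to 63.
Row 2: 21 − 9 − 8 + 39 + 8 = 51, so the missing entry is 63 − 51 = 12.
Row 4: -14 + 2 + 24 + 30 + 17 = 59, so the missing entry is 63 − 59 = 4.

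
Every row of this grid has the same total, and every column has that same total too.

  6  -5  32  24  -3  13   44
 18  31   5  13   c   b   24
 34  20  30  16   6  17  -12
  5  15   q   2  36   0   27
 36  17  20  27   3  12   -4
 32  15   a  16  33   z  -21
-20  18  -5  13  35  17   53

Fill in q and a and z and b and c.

Rows 1 and 3 both sum to 111, so that's the common total.
Column 5: -3 + 6 + 36 + 3 + 33 + 35 = 110, so its missing entry is 111 − 110 = 1.
Row 2: 18 + 31 + 5 + 13 + 1 + 24 = 92, so its missing entry is 111 − 92 = 19.
Column 6: 13 + 19 + 17 + 0 + 12 + 17 = 78, so its missing entry is 111 − 78 = 33.
Row 4: 5 + 15 + 2 + 36 + 0 + 27 = 85, so its missing entry is 111 − 85 = 26.
Row 6: 32 + 15 + 16 + 33 + 33 − 21 = 108, so its missing entry is 111 − 108 = 3.

q = 26, a = 3, z = 33, b = 19, c = 1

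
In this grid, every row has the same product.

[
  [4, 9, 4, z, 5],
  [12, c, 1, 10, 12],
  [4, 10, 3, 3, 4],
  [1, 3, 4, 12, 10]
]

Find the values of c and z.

c = 1, z = 2

Rows 3 and 4 each multiply to 1440, so every row has product 1440.
Row 2: 12×1×10×12 = 1440, so the missing entry is 1440 ÷ 1440 = 1.
Row 1: 4×9×4×5 = 720, so the missing entry is 1440 ÷ 720 = 2.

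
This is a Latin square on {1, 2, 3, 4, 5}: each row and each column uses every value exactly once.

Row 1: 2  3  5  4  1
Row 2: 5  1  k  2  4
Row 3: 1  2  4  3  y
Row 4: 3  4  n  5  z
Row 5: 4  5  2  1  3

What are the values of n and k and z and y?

n = 1, k = 3, z = 2, y = 5

At (row 2, col 3): row 2 already has {1, 2, 4, 5}, so the value is 3.
At (row 4, col 3): column 3 already has {2, 3, 4, 5}, so the value is 1.
Cell (4,5): row 4 already has {1, 3, 4, 5} → 2.
Cell (3,5): row 3 already has {1, 2, 3, 4} → 5.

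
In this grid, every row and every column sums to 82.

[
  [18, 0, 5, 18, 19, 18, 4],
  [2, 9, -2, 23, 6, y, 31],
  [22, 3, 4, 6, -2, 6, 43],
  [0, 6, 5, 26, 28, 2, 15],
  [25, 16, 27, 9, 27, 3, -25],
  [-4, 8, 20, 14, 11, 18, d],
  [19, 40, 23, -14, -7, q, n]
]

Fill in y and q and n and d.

y = 13, q = 22, n = -1, d = 15

Row 6 has -4 + 8 + 20 + 14 + 11 + 18 = 67; the blank must be 82 − 67 = 15.
Column 7 has 4 + 31 + 43 + 15 − 25 + 15 = 83; the blank must be 82 − 83 = -1.
Row 7 has 19 + 40 + 23 − 14 − 7 − 1 = 60; the blank must be 82 − 60 = 22.
Row 2 has 2 + 9 − 2 + 23 + 6 + 31 = 69; the blank must be 82 − 69 = 13.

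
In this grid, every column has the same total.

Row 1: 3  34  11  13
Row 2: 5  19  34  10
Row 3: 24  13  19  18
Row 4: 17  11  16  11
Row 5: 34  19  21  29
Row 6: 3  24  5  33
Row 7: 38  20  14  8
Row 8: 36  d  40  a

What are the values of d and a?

d = 20, a = 38

The complete columns each total 160.
Column 2 is missing 160 − 140 = 20 (since 34 + 19 + 13 + 11 + 19 + 24 + 20 = 140).
Column 4 is missing 160 − 122 = 38 (since 13 + 10 + 18 + 11 + 29 + 33 + 8 = 122).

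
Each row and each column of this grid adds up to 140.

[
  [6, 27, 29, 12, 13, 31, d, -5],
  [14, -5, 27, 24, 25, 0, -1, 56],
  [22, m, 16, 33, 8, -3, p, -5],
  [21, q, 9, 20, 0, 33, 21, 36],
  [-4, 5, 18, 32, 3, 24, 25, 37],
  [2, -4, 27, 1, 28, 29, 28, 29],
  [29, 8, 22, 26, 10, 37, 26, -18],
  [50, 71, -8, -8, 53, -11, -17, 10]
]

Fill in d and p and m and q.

d = 27, p = 31, m = 38, q = 0

The known cells in row 4 total 140, leaving 140 − 140 = 0 for the blank.
The known cells in column 2 total 102, leaving 140 − 102 = 38 for the blank.
The known cells in row 3 total 109, leaving 140 − 109 = 31 for the blank.
The known cells in row 1 total 113, leaving 140 − 113 = 27 for the blank.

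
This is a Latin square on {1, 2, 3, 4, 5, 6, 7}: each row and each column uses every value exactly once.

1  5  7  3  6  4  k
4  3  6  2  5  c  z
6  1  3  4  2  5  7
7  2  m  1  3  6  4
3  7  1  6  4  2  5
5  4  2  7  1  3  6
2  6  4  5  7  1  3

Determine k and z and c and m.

k = 2, z = 1, c = 7, m = 5

For row 4, column 3: row 4 already has {1, 2, 3, 4, 6, 7}; that leaves 5.
For row 1, column 7: row 1 already has {1, 3, 4, 5, 6, 7}; that leaves 2.
At (row 2, col 7): column 7 already has {2, 3, 4, 5, 6, 7}, so the value is 1.
Cell (2,6): row 2 already has {1, 2, 3, 4, 5, 6} → 7.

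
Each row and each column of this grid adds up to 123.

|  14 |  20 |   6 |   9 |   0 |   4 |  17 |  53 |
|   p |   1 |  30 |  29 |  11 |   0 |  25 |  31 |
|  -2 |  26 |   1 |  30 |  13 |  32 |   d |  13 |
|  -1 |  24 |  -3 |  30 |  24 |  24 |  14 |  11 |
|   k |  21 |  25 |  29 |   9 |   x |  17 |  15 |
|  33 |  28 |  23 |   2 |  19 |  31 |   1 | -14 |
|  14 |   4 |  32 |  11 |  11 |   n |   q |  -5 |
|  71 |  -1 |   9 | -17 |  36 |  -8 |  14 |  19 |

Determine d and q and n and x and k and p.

d = 10, q = 25, n = 31, x = 9, k = -2, p = -4

Row 2 has 1 + 30 + 29 + 11 + 0 + 25 + 31 = 127; the blank must be 123 − 127 = -4.
Column 1 has 14 − 4 − 2 − 1 + 33 + 14 + 71 = 125; the blank must be 123 − 125 = -2.
Row 5 has -2 + 21 + 25 + 29 + 9 + 17 + 15 = 114; the blank must be 123 − 114 = 9.
Column 6 has 4 + 0 + 32 + 24 + 9 + 31 − 8 = 92; the blank must be 123 − 92 = 31.
Row 3 has -2 + 26 + 1 + 30 + 13 + 32 + 13 = 113; the blank must be 123 − 113 = 10.
Row 7 has 14 + 4 + 32 + 11 + 11 + 31 − 5 = 98; the blank must be 123 − 98 = 25.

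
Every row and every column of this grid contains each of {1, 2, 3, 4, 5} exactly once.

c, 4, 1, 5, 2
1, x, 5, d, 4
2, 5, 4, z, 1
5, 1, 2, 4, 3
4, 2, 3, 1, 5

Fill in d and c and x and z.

At (row 3, col 4): row 3 already has {1, 2, 4, 5}, so the value is 3.
For row 2, column 2: column 2 already has {1, 2, 4, 5}; that leaves 3.
For row 2, column 4: row 2 already has {1, 3, 4, 5}; that leaves 2.
For row 1, column 1: row 1 already has {1, 2, 4, 5}; that leaves 3.

d = 2, c = 3, x = 3, z = 3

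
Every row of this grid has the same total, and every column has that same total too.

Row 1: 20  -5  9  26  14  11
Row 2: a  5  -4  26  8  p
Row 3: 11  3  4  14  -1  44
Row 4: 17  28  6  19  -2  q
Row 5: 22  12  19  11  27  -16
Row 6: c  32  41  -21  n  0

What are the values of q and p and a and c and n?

Rows 1 and 3 both sum to 75, so that's the common total.
Column 5: 14 + 8 − 1 − 2 + 27 = 46, so its missing entry is 75 − 46 = 29.
Row 6: 32 + 41 − 21 + 29 + 0 = 81, so its missing entry is 75 − 81 = -6.
Column 1: 20 + 11 + 17 + 22 − 6 = 64, so its missing entry is 75 − 64 = 11.
Row 2: 11 + 5 − 4 + 26 + 8 = 46, so its missing entry is 75 − 46 = 29.
Row 4: 17 + 28 + 6 + 19 − 2 = 68, so its missing entry is 75 − 68 = 7.

q = 7, p = 29, a = 11, c = -6, n = 29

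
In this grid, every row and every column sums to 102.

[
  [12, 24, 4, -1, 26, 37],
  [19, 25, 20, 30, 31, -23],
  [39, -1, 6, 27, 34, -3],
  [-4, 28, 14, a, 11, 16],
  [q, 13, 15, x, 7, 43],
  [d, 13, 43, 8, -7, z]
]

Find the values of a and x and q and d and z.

Column 6 has 37 − 23 − 3 + 16 + 43 = 70; the blank must be 102 − 70 = 32.
Row 4 has -4 + 28 + 14 + 11 + 16 = 65; the blank must be 102 − 65 = 37.
Column 4 has -1 + 30 + 27 + 37 + 8 = 101; the blank must be 102 − 101 = 1.
Row 5 has 13 + 15 + 1 + 7 + 43 = 79; the blank must be 102 − 79 = 23.
Row 6 has 13 + 43 + 8 − 7 + 32 = 89; the blank must be 102 − 89 = 13.

a = 37, x = 1, q = 23, d = 13, z = 32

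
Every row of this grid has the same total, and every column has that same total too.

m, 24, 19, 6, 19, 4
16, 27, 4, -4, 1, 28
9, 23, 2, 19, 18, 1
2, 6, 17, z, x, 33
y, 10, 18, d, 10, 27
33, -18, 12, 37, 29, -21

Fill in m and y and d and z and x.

Rows 2 and 3 both sum to 72, so that's the common total.
Column 5: 19 + 1 + 18 + 10 + 29 = 77, so its missing entry is 72 − 77 = -5.
Row 1: 24 + 19 + 6 + 19 + 4 = 72, so its missing entry is 72 − 72 = 0.
Column 1: 0 + 16 + 9 + 2 + 33 = 60, so its missing entry is 72 − 60 = 12.
Row 5: 12 + 10 + 18 + 10 + 27 = 77, so its missing entry is 72 − 77 = -5.
Row 4: 2 + 6 + 17 − 5 + 33 = 53, so its missing entry is 72 − 53 = 19.

m = 0, y = 12, d = -5, z = 19, x = -5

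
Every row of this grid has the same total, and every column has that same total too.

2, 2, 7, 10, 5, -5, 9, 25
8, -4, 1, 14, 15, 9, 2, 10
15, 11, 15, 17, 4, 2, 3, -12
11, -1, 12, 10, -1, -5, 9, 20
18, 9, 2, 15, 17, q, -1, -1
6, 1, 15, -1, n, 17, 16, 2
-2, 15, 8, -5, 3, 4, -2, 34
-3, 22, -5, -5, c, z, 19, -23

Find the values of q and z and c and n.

q = -4, z = 37, c = 13, n = -1

Rows 1 and 2 both sum to 55, so that's the common total.
The known cells in row 5 total 59, leaving 55 − 59 = -4 for the blank.
The known cells in row 6 total 56, leaving 55 − 56 = -1 for the blank.
The known cells in column 5 total 42, leaving 55 − 42 = 13 for the blank.
The known cells in row 8 total 18, leaving 55 − 18 = 37 for the blank.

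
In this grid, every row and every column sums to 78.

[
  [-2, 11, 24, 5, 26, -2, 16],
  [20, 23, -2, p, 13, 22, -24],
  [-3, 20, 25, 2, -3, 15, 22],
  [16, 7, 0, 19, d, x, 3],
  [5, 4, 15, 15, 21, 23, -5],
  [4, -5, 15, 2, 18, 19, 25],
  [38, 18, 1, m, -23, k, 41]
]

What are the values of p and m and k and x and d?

p = 26, m = 9, k = -6, x = 7, d = 26

Column 5: 26 + 13 − 3 + 21 + 18 − 23 = 52, so its missing entry is 78 − 52 = 26.
Row 2: 20 + 23 − 2 + 13 + 22 − 24 = 52, so its missing entry is 78 − 52 = 26.
Column 4: 5 + 26 + 2 + 19 + 15 + 2 = 69, so its missing entry is 78 − 69 = 9.
Row 7: 38 + 18 + 1 + 9 − 23 + 41 = 84, so its missing entry is 78 − 84 = -6.
Row 4: 16 + 7 + 0 + 19 + 26 + 3 = 71, so its missing entry is 78 − 71 = 7.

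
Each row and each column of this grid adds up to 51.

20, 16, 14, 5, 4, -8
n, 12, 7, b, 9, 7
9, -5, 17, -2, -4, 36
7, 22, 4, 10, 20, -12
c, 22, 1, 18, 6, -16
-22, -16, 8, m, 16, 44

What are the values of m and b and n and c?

The known cells in row 6 total 30, leaving 51 − 30 = 21 for the blank.
The known cells in row 5 total 31, leaving 51 − 31 = 20 for the blank.
The known cells in column 1 total 34, leaving 51 − 34 = 17 for the blank.
The known cells in row 2 total 52, leaving 51 − 52 = -1 for the blank.

m = 21, b = -1, n = 17, c = 20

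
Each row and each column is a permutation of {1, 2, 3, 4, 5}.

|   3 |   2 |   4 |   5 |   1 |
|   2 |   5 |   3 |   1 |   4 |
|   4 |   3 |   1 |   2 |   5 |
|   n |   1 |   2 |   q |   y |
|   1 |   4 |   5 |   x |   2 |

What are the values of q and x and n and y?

For row 5, column 4: row 5 already has {1, 2, 4, 5}; that leaves 3.
For row 4, column 4: column 4 already has {1, 2, 3, 5}; that leaves 4.
At (row 4, col 5): column 5 already has {1, 2, 4, 5}, so the value is 3.
At (row 4, col 1): row 4 already has {1, 2, 3, 4}, so the value is 5.

q = 4, x = 3, n = 5, y = 3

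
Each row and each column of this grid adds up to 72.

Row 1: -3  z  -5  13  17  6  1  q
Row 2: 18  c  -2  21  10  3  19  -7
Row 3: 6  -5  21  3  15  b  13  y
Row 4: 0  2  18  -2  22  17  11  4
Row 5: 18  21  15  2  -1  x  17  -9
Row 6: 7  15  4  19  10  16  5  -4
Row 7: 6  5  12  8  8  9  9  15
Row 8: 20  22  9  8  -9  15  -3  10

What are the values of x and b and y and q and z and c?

Row 2 has 18 − 2 + 21 + 10 + 3 + 19 − 7 = 62; the blank must be 72 − 62 = 10.
Column 2 has 10 − 5 + 2 + 21 + 15 + 5 + 22 = 70; the blank must be 72 − 70 = 2.
Row 1 has -3 + 2 − 5 + 13 + 17 + 6 + 1 = 31; the blank must be 72 − 31 = 41.
Column 8 has 41 − 7 + 4 − 9 − 4 + 15 + 10 = 50; the blank must be 72 − 50 = 22.
Row 5 has 18 + 21 + 15 + 2 − 1 + 17 − 9 = 63; the blank must be 72 − 63 = 9.
Row 3 has 6 − 5 + 21 + 3 + 15 + 13 + 22 = 75; the blank must be 72 − 75 = -3.

x = 9, b = -3, y = 22, q = 41, z = 2, c = 10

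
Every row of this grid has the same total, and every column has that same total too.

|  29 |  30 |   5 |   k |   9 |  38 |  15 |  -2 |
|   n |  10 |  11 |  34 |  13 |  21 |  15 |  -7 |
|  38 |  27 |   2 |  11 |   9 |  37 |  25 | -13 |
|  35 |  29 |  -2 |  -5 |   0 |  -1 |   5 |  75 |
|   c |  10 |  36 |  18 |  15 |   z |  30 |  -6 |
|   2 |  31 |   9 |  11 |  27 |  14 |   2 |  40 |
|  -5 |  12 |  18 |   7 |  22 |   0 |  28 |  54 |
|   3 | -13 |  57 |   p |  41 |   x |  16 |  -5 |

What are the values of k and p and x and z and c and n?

Rows 3 and 4 both sum to 136, so that's the common total.
The known cells in row 1 total 124, leaving 136 − 124 = 12 for the blank.
The known cells in column 4 total 88, leaving 136 − 88 = 48 for the blank.
The known cells in row 2 total 97, leaving 136 − 97 = 39 for the blank.
The known cells in column 1 total 141, leaving 136 − 141 = -5 for the blank.
The known cells in row 5 total 98, leaving 136 − 98 = 38 for the blank.
The known cells in row 8 total 147, leaving 136 − 147 = -11 for the blank.

k = 12, p = 48, x = -11, z = 38, c = -5, n = 39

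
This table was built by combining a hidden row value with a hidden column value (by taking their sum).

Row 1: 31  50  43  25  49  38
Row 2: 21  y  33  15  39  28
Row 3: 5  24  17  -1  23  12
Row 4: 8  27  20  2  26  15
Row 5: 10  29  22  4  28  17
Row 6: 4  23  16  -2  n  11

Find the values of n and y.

The difference between any two rows is the same in every column — this is an addition table with the headers hidden.
Row 6 minus row 1 is -2 − 25 = -27, so its entry in column 5 is 49 + (-27) = 22.
Row 2 minus row 1 is 15 − 25 = -10, so its entry in column 2 is 50 + (-10) = 40.

n = 22, y = 40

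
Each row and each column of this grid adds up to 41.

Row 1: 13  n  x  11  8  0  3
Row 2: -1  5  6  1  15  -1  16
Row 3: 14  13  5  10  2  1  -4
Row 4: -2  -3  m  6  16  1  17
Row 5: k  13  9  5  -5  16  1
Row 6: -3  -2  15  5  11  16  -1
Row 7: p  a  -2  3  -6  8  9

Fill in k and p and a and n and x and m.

The known cells in row 5 total 39, leaving 41 − 39 = 2 for the blank.
The known cells in column 1 total 23, leaving 41 − 23 = 18 for the blank.
The known cells in row 7 total 30, leaving 41 − 30 = 11 for the blank.
The known cells in column 2 total 37, leaving 41 − 37 = 4 for the blank.
The known cells in row 1 total 39, leaving 41 − 39 = 2 for the blank.
The known cells in row 4 total 35, leaving 41 − 35 = 6 for the blank.

k = 2, p = 18, a = 11, n = 4, x = 2, m = 6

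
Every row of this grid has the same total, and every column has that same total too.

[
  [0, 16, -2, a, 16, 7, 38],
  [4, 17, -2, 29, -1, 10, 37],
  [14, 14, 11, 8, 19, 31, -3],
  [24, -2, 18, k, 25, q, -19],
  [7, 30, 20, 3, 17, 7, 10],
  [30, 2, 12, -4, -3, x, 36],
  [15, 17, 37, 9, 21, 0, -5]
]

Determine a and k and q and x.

Rows 2 and 3 both sum to 94, so that's the common total.
Row 1 has 0 + 16 − 2 + 16 + 7 + 38 = 75; the blank must be 94 − 75 = 19.
Column 4 has 19 + 29 + 8 + 3 − 4 + 9 = 64; the blank must be 94 − 64 = 30.
Row 4 has 24 − 2 + 18 + 30 + 25 − 19 = 76; the blank must be 94 − 76 = 18.
Row 6 has 30 + 2 + 12 − 4 − 3 + 36 = 73; the blank must be 94 − 73 = 21.

a = 19, k = 30, q = 18, x = 21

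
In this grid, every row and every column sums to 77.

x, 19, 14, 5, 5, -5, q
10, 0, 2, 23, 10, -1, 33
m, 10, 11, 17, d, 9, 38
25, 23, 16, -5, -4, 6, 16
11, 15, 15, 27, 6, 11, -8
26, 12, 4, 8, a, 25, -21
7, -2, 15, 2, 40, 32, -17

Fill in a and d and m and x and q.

a = 23, d = -3, m = -5, x = 3, q = 36

Row 6 has 26 + 12 + 4 + 8 + 25 − 21 = 54; the blank must be 77 − 54 = 23.
Column 5 has 5 + 10 − 4 + 6 + 23 + 40 = 80; the blank must be 77 − 80 = -3.
Row 3 has 10 + 11 + 17 − 3 + 9 + 38 = 82; the blank must be 77 − 82 = -5.
Column 1 has 10 − 5 + 25 + 11 + 26 + 7 = 74; the blank must be 77 − 74 = 3.
Row 1 has 3 + 19 + 14 + 5 + 5 − 5 = 41; the blank must be 77 − 41 = 36.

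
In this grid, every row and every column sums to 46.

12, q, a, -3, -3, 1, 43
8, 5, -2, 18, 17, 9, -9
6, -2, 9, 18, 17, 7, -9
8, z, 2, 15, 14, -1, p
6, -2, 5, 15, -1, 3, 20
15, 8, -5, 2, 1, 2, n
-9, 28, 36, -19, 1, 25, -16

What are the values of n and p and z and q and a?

n = 23, p = -6, z = 14, q = -5, a = 1

Column 3: -2 + 9 + 2 + 5 − 5 + 36 = 45, so its missing entry is 46 − 45 = 1.
Row 1: 12 + 1 − 3 − 3 + 1 + 43 = 51, so its missing entry is 46 − 51 = -5.
Column 2: -5 + 5 − 2 − 2 + 8 + 28 = 32, so its missing entry is 46 − 32 = 14.
Row 6: 15 + 8 − 5 + 2 + 1 + 2 = 23, so its missing entry is 46 − 23 = 23.
Row 4: 8 + 14 + 2 + 15 + 14 − 1 = 52, so its missing entry is 46 − 52 = -6.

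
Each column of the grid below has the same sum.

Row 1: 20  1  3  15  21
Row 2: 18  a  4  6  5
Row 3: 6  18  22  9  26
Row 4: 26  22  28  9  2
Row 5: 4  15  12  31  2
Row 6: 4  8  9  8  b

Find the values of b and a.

Columns 1 and 3 both add up to 78, so every column sums to 78.
Column 5: 21 + 5 + 26 + 2 + 2 = 56, so the missing entry is 78 − 56 = 22.
Column 2: 1 + 18 + 22 + 15 + 8 = 64, so the missing entry is 78 − 64 = 14.

b = 22, a = 14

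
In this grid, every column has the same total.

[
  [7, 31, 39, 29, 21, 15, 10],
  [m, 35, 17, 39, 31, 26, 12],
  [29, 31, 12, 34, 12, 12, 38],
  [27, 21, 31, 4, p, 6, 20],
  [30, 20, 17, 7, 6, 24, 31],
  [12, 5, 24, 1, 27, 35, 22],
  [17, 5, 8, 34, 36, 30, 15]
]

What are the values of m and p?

Column 3 sums to 148 and so does column 4; that's the common total.
In column 1 the known cells total 122, leaving 148 − 122 = 26.
In column 5 the known cells total 133, leaving 148 − 133 = 15.

m = 26, p = 15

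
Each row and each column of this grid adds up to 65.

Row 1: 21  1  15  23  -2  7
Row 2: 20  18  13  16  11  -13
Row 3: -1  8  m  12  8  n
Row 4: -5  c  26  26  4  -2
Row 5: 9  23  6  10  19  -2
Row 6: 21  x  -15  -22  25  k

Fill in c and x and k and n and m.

c = 16, x = -1, k = 57, n = 18, m = 20

Row 4 has -5 + 26 + 26 + 4 − 2 = 49; the blank must be 65 − 49 = 16.
Column 2 has 1 + 18 + 8 + 16 + 23 = 66; the blank must be 65 − 66 = -1.
Row 6 has 21 − 1 − 15 − 22 + 25 = 8; the blank must be 65 − 8 = 57.
Column 3 has 15 + 13 + 26 + 6 − 15 = 45; the blank must be 65 − 45 = 20.
Row 3 has -1 + 8 + 20 + 12 + 8 = 47; the blank must be 65 − 47 = 18.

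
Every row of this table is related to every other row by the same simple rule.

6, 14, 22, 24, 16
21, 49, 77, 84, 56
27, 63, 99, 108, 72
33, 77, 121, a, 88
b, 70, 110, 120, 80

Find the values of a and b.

Each row is a constant multiple of every other row — this is a multiplication table with the headers hidden.
Row 4 is 121/22 = 11/2 times row 1, so its entry in column 4 is 24 × 11/2 = 132.
Row 5 is 110/22 = 5/1 times row 1, so its entry in column 1 is 6 × 5/1 = 30.

a = 132, b = 30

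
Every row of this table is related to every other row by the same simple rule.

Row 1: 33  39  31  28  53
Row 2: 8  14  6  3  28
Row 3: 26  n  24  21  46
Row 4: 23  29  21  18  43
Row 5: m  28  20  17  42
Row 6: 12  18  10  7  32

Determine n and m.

The difference between any two rows is the same in every column — this is an addition table with the headers hidden.
Row 3 minus row 1 is 24 − 31 = -7, so its entry in column 2 is 39 + (-7) = 32.
Row 5 minus row 1 is 20 − 31 = -11, so its entry in column 1 is 33 + (-11) = 22.

n = 32, m = 22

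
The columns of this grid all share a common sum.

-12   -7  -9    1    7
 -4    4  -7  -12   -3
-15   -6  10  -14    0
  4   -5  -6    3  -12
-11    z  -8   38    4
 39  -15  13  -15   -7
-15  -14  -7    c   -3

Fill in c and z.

c = -15, z = 29

The complete columns each total -14.
Column 4 is missing -14 − 1 = -15 (since 1 − 12 − 14 + 3 + 38 − 15 = 1).
Column 2 is missing -14 − (-43) = 29 (since -7 + 4 − 6 − 5 − 15 − 14 = -43).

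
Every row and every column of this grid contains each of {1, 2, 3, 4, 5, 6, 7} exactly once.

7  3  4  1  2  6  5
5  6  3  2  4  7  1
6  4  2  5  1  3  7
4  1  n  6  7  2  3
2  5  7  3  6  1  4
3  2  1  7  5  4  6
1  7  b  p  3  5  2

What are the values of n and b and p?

n = 5, b = 6, p = 4

At (row 4, col 3): row 4 already has {1, 2, 3, 4, 6, 7}, so the value is 5.
At (row 7, col 4): column 4 already has {1, 2, 3, 5, 6, 7}, so the value is 4.
At (row 7, col 3): row 7 already has {1, 2, 3, 4, 5, 7}, so the value is 6.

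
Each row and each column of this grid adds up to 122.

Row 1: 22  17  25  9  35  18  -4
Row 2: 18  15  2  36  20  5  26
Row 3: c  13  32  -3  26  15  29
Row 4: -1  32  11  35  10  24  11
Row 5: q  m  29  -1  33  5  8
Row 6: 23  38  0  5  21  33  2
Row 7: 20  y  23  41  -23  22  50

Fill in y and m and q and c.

Row 3: 13 + 32 − 3 + 26 + 15 + 29 = 112, so its missing entry is 122 − 112 = 10.
Row 7: 20 + 23 + 41 − 23 + 22 + 50 = 133, so its missing entry is 122 − 133 = -11.
Column 1: 22 + 18 + 10 − 1 + 23 + 20 = 92, so its missing entry is 122 − 92 = 30.
Row 5: 30 + 29 − 1 + 33 + 5 + 8 = 104, so its missing entry is 122 − 104 = 18.

y = -11, m = 18, q = 30, c = 10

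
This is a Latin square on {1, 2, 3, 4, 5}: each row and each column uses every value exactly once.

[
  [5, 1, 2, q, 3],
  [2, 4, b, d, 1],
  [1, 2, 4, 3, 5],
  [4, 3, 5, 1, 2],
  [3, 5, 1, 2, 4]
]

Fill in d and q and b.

At (row 2, col 3): column 3 already has {1, 2, 4, 5}, so the value is 3.
At (row 1, col 4): row 1 already has {1, 2, 3, 5}, so the value is 4.
Cell (2,4): row 2 already has {1, 2, 3, 4} → 5.

d = 5, q = 4, b = 3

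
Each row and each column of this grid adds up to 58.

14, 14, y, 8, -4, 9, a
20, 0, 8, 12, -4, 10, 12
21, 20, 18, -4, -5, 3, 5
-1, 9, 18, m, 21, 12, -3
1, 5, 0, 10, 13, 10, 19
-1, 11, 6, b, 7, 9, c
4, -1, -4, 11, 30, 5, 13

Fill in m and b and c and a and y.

Column 3: 8 + 18 + 18 + 0 + 6 − 4 = 46, so its missing entry is 58 − 46 = 12.
Row 1: 14 + 14 + 12 + 8 − 4 + 9 = 53, so its missing entry is 58 − 53 = 5.
Row 4: -1 + 9 + 18 + 21 + 12 − 3 = 56, so its missing entry is 58 − 56 = 2.
Column 7: 5 + 12 + 5 − 3 + 19 + 13 = 51, so its missing entry is 58 − 51 = 7.
Row 6: -1 + 11 + 6 + 7 + 9 + 7 = 39, so its missing entry is 58 − 39 = 19.

m = 2, b = 19, c = 7, a = 5, y = 12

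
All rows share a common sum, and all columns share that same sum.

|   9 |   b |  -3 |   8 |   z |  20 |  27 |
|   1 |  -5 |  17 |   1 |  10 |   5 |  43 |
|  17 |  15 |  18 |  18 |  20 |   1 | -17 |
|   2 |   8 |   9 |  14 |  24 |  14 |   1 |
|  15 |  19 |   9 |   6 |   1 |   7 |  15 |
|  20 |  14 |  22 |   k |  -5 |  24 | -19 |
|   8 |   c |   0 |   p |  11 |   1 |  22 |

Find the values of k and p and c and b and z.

k = 16, p = 9, c = 21, b = 0, z = 11

Rows 2 and 3 both sum to 72, so that's the common total.
Column 5: 10 + 20 + 24 + 1 − 5 + 11 = 61, so its missing entry is 72 − 61 = 11.
Row 1: 9 − 3 + 8 + 11 + 20 + 27 = 72, so its missing entry is 72 − 72 = 0.
Column 2: 0 − 5 + 15 + 8 + 19 + 14 = 51, so its missing entry is 72 − 51 = 21.
Row 6: 20 + 14 + 22 − 5 + 24 − 19 = 56, so its missing entry is 72 − 56 = 16.
Row 7: 8 + 21 + 0 + 11 + 1 + 22 = 63, so its missing entry is 72 − 63 = 9.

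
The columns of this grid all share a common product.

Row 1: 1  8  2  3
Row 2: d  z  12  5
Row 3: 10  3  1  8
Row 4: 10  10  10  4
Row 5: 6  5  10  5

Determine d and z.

d = 4, z = 2

Columns 3 and 4 each multiply to 2400, so every column has product 2400.
Column 1: 1×10×10×6 = 600, so the missing entry is 2400 ÷ 600 = 4.
Column 2: 8×3×10×5 = 1200, so the missing entry is 2400 ÷ 1200 = 2.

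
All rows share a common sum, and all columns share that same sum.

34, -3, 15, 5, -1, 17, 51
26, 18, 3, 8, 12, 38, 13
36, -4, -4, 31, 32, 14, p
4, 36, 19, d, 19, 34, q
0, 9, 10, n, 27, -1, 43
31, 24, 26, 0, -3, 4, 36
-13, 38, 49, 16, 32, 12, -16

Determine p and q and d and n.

Rows 1 and 2 both sum to 118, so that's the common total.
Row 5 has 0 + 9 + 10 + 27 − 1 + 43 = 88; the blank must be 118 − 88 = 30.
Column 4 has 5 + 8 + 31 + 30 + 0 + 16 = 90; the blank must be 118 − 90 = 28.
Row 3 has 36 − 4 − 4 + 31 + 32 + 14 = 105; the blank must be 118 − 105 = 13.
Row 4 has 4 + 36 + 19 + 28 + 19 + 34 = 140; the blank must be 118 − 140 = -22.

p = 13, q = -22, d = 28, n = 30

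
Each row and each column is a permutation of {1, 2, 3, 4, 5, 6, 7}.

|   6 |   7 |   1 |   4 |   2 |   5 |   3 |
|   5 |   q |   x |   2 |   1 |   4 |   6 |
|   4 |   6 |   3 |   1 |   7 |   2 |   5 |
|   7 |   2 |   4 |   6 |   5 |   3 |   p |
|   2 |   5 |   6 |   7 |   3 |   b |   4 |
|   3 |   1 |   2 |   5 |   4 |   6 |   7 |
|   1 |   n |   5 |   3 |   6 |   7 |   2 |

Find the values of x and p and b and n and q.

For row 2, column 3: column 3 already has {1, 2, 3, 4, 5, 6}; that leaves 7.
Cell (7,2): row 7 already has {1, 2, 3, 5, 6, 7} → 4.
At (row 2, col 2): row 2 already has {1, 2, 4, 5, 6, 7}, so the value is 3.
Cell (5,6): row 5 already has {2, 3, 4, 5, 6, 7} → 1.
For row 4, column 7: row 4 already has {2, 3, 4, 5, 6, 7}; that leaves 1.

x = 7, p = 1, b = 1, n = 4, q = 3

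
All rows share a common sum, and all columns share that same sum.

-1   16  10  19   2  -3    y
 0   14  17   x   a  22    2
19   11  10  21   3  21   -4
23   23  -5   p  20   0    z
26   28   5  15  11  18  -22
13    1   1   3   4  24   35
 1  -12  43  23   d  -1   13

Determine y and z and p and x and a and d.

Rows 3 and 5 both sum to 81, so that's the common total.
Row 7 has 1 − 12 + 43 + 23 − 1 + 13 = 67; the blank must be 81 − 67 = 14.
Column 5 has 2 + 3 + 20 + 11 + 4 + 14 = 54; the blank must be 81 − 54 = 27.
Row 1 has -1 + 16 + 10 + 19 + 2 − 3 = 43; the blank must be 81 − 43 = 38.
Column 7 has 38 + 2 − 4 − 22 + 35 + 13 = 62; the blank must be 81 − 62 = 19.
Row 4 has 23 + 23 − 5 + 20 + 0 + 19 = 80; the blank must be 81 − 80 = 1.
Row 2 has 0 + 14 + 17 + 27 + 22 + 2 = 82; the blank must be 81 − 82 = -1.

y = 38, z = 19, p = 1, x = -1, a = 27, d = 14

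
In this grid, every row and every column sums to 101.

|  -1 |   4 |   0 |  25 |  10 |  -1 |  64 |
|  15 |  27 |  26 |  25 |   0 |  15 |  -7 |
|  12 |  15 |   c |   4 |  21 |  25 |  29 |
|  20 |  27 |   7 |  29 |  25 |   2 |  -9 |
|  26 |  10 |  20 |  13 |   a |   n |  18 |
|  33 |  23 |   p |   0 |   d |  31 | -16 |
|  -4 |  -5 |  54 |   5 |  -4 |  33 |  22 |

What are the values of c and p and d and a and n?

c = -5, p = -1, d = 31, a = 18, n = -4

The known cells in column 6 total 105, leaving 101 − 105 = -4 for the blank.
The known cells in row 5 total 83, leaving 101 − 83 = 18 for the blank.
The known cells in column 5 total 70, leaving 101 − 70 = 31 for the blank.
The known cells in row 3 total 106, leaving 101 − 106 = -5 for the blank.
The known cells in row 6 total 102, leaving 101 − 102 = -1 for the blank.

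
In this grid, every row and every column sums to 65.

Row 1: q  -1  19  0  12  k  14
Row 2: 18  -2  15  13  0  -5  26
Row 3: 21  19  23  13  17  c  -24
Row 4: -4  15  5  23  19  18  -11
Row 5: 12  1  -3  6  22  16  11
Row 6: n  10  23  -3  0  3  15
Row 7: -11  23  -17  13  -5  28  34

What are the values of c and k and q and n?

The known cells in row 3 total 69, leaving 65 − 69 = -4 for the blank.
The known cells in row 6 total 48, leaving 65 − 48 = 17 for the blank.
The known cells in column 6 total 56, leaving 65 − 56 = 9 for the blank.
The known cells in row 1 total 53, leaving 65 − 53 = 12 for the blank.

c = -4, k = 9, q = 12, n = 17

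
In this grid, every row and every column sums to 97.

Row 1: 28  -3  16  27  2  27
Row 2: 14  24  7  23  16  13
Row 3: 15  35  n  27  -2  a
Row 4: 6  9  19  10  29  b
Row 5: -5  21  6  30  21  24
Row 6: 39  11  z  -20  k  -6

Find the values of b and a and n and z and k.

b = 24, a = 15, n = 7, z = 42, k = 31

Column 5 has 2 + 16 − 2 + 29 + 21 = 66; the blank must be 97 − 66 = 31.
Row 4 has 6 + 9 + 19 + 10 + 29 = 73; the blank must be 97 − 73 = 24.
Column 6 has 27 + 13 + 24 + 24 − 6 = 82; the blank must be 97 − 82 = 15.
Row 3 has 15 + 35 + 27 − 2 + 15 = 90; the blank must be 97 − 90 = 7.
Row 6 has 39 + 11 − 20 + 31 − 6 = 55; the blank must be 97 − 55 = 42.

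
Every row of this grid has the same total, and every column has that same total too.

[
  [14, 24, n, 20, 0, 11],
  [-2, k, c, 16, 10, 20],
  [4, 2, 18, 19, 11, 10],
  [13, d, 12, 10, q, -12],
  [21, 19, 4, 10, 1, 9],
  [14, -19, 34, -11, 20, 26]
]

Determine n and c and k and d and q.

n = -5, c = 1, k = 19, d = 19, q = 22

Rows 3 and 5 both sum to 64, so that's the common total.
Column 5: 0 + 10 + 11 + 1 + 20 = 42, so its missing entry is 64 − 42 = 22.
Row 4: 13 + 12 + 10 + 22 − 12 = 45, so its missing entry is 64 − 45 = 19.
Column 2: 24 + 2 + 19 + 19 − 19 = 45, so its missing entry is 64 − 45 = 19.
Row 2: -2 + 19 + 16 + 10 + 20 = 63, so its missing entry is 64 − 63 = 1.
Row 1: 14 + 24 + 20 + 0 + 11 = 69, so its missing entry is 64 − 69 = -5.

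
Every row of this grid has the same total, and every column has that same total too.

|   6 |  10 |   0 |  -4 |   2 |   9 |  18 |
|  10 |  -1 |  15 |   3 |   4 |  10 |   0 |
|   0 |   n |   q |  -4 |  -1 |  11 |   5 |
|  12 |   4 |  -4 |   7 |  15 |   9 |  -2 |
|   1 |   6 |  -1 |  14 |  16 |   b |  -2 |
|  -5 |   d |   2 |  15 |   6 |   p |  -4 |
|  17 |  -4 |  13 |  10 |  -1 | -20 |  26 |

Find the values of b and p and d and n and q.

Rows 1 and 2 both sum to 41, so that's the common total.
Row 5 has 1 + 6 − 1 + 14 + 16 − 2 = 34; the blank must be 41 − 34 = 7.
Column 6 has 9 + 10 + 11 + 9 + 7 − 20 = 26; the blank must be 41 − 26 = 15.
Row 6 has -5 + 2 + 15 + 6 + 15 − 4 = 29; the blank must be 41 − 29 = 12.
Column 2 has 10 − 1 + 4 + 6 + 12 − 4 = 27; the blank must be 41 − 27 = 14.
Row 3 has 0 + 14 − 4 − 1 + 11 + 5 = 25; the blank must be 41 − 25 = 16.

b = 7, p = 15, d = 12, n = 14, q = 16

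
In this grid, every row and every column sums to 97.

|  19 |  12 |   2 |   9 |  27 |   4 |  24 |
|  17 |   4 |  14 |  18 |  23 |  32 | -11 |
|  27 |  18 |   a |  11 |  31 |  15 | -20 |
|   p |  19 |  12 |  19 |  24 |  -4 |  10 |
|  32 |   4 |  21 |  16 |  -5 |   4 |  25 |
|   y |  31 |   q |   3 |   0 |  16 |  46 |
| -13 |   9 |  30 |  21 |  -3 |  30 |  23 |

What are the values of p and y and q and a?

p = 17, y = -2, q = 3, a = 15

Row 3: 27 + 18 + 11 + 31 + 15 − 20 = 82, so its missing entry is 97 − 82 = 15.
Column 3: 2 + 14 + 15 + 12 + 21 + 30 = 94, so its missing entry is 97 − 94 = 3.
Row 6: 31 + 3 + 3 + 0 + 16 + 46 = 99, so its missing entry is 97 − 99 = -2.
Row 4: 19 + 12 + 19 + 24 − 4 + 10 = 80, so its missing entry is 97 − 80 = 17.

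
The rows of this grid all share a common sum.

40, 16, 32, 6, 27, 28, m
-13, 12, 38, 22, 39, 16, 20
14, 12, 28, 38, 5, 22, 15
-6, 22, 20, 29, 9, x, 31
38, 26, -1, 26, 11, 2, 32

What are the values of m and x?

The complete rows each total 134.
Row 1 is missing 134 − 149 = -15 (since 40 + 16 + 32 + 6 + 27 + 28 = 149).
Row 4 is missing 134 − 105 = 29 (since -6 + 22 + 20 + 29 + 9 + 31 = 105).

m = -15, x = 29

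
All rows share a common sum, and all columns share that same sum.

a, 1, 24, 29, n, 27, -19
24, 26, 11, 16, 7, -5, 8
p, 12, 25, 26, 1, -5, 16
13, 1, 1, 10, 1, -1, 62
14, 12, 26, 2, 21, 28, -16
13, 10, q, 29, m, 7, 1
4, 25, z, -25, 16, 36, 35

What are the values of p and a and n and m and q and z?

p = 12, a = 7, n = 18, m = 23, q = 4, z = -4

Rows 2 and 4 both sum to 87, so that's the common total.
Row 7: 4 + 25 − 25 + 16 + 36 + 35 = 91, so its missing entry is 87 − 91 = -4.
Row 3: 12 + 25 + 26 + 1 − 5 + 16 = 75, so its missing entry is 87 − 75 = 12.
Column 1: 24 + 12 + 13 + 14 + 13 + 4 = 80, so its missing entry is 87 − 80 = 7.
Row 1: 7 + 1 + 24 + 29 + 27 − 19 = 69, so its missing entry is 87 − 69 = 18.
Column 5: 18 + 7 + 1 + 1 + 21 + 16 = 64, so its missing entry is 87 − 64 = 23.
Row 6: 13 + 10 + 29 + 23 + 7 + 1 = 83, so its missing entry is 87 − 83 = 4.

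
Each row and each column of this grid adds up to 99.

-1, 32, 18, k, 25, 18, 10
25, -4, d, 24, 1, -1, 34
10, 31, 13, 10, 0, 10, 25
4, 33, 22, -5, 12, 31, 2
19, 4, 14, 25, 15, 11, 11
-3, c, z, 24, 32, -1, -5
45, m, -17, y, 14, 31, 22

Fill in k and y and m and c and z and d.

The known cells in row 2 total 79, leaving 99 − 79 = 20 for the blank.
The known cells in row 1 total 102, leaving 99 − 102 = -3 for the blank.
The known cells in column 4 total 75, leaving 99 − 75 = 24 for the blank.
The known cells in row 7 total 119, leaving 99 − 119 = -20 for the blank.
The known cells in column 2 total 76, leaving 99 − 76 = 23 for the blank.
The known cells in row 6 total 70, leaving 99 − 70 = 29 for the blank.

k = -3, y = 24, m = -20, c = 23, z = 29, d = 20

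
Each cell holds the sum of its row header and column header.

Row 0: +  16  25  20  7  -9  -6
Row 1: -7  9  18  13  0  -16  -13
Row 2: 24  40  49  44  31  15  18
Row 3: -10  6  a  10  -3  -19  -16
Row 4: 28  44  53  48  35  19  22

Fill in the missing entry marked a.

-10 + 25 = 15.

15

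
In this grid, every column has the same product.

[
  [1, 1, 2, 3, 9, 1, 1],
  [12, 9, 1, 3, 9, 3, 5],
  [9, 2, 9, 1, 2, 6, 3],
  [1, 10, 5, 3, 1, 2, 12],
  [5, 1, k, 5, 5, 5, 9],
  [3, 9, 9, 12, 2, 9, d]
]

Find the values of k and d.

Columns 1 and 2 each multiply to 1620, so every column has product 1620.
Column 3: 2×1×9×5×9 = 810, so the missing entry is 1620 ÷ 810 = 2.
Column 7: 1×5×3×12×9 = 1620, so the missing entry is 1620 ÷ 1620 = 1.

k = 2, d = 1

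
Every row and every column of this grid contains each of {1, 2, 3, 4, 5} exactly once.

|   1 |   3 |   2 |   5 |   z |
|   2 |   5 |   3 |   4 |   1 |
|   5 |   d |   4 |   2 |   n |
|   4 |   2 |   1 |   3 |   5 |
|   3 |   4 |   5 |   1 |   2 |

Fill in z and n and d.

For row 1, column 5: row 1 already has {1, 2, 3, 5}; that leaves 4.
Cell (3,5): column 5 already has {1, 2, 4, 5} → 3.
For row 3, column 2: row 3 already has {2, 3, 4, 5}; that leaves 1.

z = 4, n = 3, d = 1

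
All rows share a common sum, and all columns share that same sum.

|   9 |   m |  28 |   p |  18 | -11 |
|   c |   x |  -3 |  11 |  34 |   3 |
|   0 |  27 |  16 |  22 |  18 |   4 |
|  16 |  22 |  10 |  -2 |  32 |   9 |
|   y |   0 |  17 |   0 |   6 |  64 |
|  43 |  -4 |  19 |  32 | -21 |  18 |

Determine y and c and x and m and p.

Rows 3 and 4 both sum to 87, so that's the common total.
Row 5 has 0 + 17 + 0 + 6 + 64 = 87; the blank must be 87 − 87 = 0.
Column 4 has 11 + 22 − 2 + 0 + 32 = 63; the blank must be 87 − 63 = 24.
Row 1 has 9 + 28 + 24 + 18 − 11 = 68; the blank must be 87 − 68 = 19.
Column 2 has 19 + 27 + 22 + 0 − 4 = 64; the blank must be 87 − 64 = 23.
Row 2 has 23 − 3 + 11 + 34 + 3 = 68; the blank must be 87 − 68 = 19.

y = 0, c = 19, x = 23, m = 19, p = 24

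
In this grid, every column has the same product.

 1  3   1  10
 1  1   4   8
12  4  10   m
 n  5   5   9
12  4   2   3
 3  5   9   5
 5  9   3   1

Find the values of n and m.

n = 5, m = 1

Columns 2 and 3 each multiply to 10800, so every column has product 10800.
Column 1: 1×1×12×12×3×5 = 2160, so the missing entry is 10800 ÷ 2160 = 5.
Column 4: 10×8×9×3×5×1 = 10800, so the missing entry is 10800 ÷ 10800 = 1.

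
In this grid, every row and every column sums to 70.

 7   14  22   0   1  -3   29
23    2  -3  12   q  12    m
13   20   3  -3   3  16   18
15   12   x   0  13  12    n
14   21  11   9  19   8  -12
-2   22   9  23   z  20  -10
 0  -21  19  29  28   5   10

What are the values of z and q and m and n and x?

z = 8, q = -2, m = 26, n = 9, x = 9

Row 6: -2 + 22 + 9 + 23 + 20 − 10 = 62, so its missing entry is 70 − 62 = 8.
Column 5: 1 + 3 + 13 + 19 + 8 + 28 = 72, so its missing entry is 70 − 72 = -2.
Row 2: 23 + 2 − 3 + 12 − 2 + 12 = 44, so its missing entry is 70 − 44 = 26.
Column 7: 29 + 26 + 18 − 12 − 10 + 10 = 61, so its missing entry is 70 − 61 = 9.
Row 4: 15 + 12 + 0 + 13 + 12 + 9 = 61, so its missing entry is 70 − 61 = 9.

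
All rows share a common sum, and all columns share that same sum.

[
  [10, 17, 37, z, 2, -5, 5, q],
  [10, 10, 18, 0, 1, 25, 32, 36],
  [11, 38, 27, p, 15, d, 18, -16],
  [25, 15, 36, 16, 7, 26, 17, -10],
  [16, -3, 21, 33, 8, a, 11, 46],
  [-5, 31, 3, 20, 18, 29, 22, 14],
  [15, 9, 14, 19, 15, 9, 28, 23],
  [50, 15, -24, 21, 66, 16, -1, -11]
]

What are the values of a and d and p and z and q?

Rows 2 and 4 both sum to 132, so that's the common total.
Column 8 has 36 − 16 − 10 + 46 + 14 + 23 − 11 = 82; the blank must be 132 − 82 = 50.
Row 1 has 10 + 17 + 37 + 2 − 5 + 5 + 50 = 116; the blank must be 132 − 116 = 16.
Column 4 has 16 + 0 + 16 + 33 + 20 + 19 + 21 = 125; the blank must be 132 − 125 = 7.
Row 5 has 16 − 3 + 21 + 33 + 8 + 11 + 46 = 132; the blank must be 132 − 132 = 0.
Row 3 has 11 + 38 + 27 + 7 + 15 + 18 − 16 = 100; the blank must be 132 − 100 = 32.

a = 0, d = 32, p = 7, z = 16, q = 50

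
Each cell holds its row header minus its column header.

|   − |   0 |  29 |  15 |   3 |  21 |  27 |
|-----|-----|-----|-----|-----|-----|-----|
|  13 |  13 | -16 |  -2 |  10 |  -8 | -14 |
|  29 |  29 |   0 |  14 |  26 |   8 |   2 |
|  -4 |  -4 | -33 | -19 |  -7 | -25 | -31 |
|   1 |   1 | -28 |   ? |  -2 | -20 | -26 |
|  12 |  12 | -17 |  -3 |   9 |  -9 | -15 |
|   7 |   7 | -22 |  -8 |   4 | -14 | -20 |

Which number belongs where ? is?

-14

1 − 15 = -14.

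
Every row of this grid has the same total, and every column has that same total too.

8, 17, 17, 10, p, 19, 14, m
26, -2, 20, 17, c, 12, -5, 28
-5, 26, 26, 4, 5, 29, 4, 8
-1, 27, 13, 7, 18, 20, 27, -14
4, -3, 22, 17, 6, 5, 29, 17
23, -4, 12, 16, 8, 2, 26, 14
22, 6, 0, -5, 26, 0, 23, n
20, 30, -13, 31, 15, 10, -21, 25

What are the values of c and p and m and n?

c = 1, p = 18, m = -6, n = 25

Rows 3 and 4 both sum to 97, so that's the common total.
Row 7: 22 + 6 + 0 − 5 + 26 + 0 + 23 = 72, so its missing entry is 97 − 72 = 25.
Column 8: 28 + 8 − 14 + 17 + 14 + 25 + 25 = 103, so its missing entry is 97 − 103 = -6.
Row 1: 8 + 17 + 17 + 10 + 19 + 14 − 6 = 79, so its missing entry is 97 − 79 = 18.
Row 2: 26 − 2 + 20 + 17 + 12 − 5 + 28 = 96, so its missing entry is 97 − 96 = 1.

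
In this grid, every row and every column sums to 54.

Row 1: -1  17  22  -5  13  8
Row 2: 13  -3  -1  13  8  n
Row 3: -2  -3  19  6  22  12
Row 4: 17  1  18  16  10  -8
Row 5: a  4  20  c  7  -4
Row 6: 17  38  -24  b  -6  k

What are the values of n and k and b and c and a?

n = 24, k = 22, b = 7, c = 17, a = 10

The known cells in column 1 total 44, leaving 54 − 44 = 10 for the blank.
The known cells in row 5 total 37, leaving 54 − 37 = 17 for the blank.
The known cells in row 2 total 30, leaving 54 − 30 = 24 for the blank.
The known cells in column 6 total 32, leaving 54 − 32 = 22 for the blank.
The known cells in row 6 total 47, leaving 54 − 47 = 7 for the blank.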